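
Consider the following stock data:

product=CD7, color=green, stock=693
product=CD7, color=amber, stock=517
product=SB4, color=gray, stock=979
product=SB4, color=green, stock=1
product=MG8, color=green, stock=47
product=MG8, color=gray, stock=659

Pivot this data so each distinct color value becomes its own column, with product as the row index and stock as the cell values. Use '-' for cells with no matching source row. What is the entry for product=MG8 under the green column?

47

The long row with product=MG8, color=green has stock=47.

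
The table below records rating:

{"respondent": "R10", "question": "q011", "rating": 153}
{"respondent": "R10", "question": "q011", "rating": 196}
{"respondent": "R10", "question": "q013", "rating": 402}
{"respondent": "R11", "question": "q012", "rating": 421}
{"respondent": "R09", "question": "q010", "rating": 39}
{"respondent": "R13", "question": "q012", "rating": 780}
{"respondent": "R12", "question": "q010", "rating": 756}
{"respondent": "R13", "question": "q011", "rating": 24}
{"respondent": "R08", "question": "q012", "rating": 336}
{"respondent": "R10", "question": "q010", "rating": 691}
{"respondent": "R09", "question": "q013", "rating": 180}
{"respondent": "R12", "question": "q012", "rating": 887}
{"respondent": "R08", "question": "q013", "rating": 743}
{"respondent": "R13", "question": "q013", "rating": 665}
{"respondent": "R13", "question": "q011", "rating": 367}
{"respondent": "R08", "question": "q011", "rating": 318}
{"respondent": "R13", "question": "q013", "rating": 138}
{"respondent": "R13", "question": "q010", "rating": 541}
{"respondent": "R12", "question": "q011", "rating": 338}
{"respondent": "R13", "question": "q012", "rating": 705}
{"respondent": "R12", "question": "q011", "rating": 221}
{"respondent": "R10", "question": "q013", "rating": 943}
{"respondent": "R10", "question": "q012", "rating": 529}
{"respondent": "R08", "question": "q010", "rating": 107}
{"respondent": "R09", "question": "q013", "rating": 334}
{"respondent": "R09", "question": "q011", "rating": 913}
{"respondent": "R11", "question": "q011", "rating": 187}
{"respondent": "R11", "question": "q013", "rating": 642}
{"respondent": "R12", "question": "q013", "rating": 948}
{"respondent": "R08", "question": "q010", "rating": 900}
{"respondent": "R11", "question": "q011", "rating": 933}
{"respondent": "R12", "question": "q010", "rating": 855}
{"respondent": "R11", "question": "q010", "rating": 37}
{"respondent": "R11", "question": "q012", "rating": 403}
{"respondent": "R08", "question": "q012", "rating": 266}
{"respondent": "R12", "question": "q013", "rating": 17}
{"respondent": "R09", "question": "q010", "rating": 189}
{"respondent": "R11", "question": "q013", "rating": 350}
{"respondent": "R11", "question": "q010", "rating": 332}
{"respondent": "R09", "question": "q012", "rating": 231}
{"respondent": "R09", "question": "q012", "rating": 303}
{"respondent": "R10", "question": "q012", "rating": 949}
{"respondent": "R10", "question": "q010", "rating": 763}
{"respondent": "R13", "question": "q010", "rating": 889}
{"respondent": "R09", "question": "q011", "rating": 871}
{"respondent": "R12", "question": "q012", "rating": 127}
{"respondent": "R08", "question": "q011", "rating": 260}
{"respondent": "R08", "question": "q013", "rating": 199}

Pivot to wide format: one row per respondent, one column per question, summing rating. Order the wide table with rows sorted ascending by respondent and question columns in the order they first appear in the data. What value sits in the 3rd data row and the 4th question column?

1454

With rows sorted ascending by respondent, row 3 is respondent=R10. question columns in first-appearance order: q011, q013, q012, q010; column 4 is q010.
Long rows with respondent=R10, question=q010: 691 + 763 = 1454.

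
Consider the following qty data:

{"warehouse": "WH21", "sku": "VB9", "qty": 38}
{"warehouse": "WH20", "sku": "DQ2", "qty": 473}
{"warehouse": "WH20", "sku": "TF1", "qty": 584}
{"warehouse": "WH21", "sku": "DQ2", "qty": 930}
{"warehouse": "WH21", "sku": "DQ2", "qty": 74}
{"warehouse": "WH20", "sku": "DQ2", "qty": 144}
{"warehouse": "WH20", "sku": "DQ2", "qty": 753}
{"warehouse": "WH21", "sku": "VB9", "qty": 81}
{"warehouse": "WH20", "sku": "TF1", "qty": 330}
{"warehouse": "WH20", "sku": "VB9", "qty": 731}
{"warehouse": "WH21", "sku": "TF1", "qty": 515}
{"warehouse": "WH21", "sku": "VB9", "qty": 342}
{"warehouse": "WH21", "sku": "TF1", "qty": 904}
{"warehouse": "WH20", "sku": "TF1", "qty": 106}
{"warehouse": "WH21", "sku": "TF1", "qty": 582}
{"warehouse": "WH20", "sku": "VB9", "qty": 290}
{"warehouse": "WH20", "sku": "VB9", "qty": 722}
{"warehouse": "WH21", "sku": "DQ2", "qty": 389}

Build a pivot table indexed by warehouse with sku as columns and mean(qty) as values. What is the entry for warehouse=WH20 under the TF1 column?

Rows with warehouse=WH20 and sku=TF1: qty values are 584, 330, 106.
(584 + 330 + 106) / 3 = 340.

340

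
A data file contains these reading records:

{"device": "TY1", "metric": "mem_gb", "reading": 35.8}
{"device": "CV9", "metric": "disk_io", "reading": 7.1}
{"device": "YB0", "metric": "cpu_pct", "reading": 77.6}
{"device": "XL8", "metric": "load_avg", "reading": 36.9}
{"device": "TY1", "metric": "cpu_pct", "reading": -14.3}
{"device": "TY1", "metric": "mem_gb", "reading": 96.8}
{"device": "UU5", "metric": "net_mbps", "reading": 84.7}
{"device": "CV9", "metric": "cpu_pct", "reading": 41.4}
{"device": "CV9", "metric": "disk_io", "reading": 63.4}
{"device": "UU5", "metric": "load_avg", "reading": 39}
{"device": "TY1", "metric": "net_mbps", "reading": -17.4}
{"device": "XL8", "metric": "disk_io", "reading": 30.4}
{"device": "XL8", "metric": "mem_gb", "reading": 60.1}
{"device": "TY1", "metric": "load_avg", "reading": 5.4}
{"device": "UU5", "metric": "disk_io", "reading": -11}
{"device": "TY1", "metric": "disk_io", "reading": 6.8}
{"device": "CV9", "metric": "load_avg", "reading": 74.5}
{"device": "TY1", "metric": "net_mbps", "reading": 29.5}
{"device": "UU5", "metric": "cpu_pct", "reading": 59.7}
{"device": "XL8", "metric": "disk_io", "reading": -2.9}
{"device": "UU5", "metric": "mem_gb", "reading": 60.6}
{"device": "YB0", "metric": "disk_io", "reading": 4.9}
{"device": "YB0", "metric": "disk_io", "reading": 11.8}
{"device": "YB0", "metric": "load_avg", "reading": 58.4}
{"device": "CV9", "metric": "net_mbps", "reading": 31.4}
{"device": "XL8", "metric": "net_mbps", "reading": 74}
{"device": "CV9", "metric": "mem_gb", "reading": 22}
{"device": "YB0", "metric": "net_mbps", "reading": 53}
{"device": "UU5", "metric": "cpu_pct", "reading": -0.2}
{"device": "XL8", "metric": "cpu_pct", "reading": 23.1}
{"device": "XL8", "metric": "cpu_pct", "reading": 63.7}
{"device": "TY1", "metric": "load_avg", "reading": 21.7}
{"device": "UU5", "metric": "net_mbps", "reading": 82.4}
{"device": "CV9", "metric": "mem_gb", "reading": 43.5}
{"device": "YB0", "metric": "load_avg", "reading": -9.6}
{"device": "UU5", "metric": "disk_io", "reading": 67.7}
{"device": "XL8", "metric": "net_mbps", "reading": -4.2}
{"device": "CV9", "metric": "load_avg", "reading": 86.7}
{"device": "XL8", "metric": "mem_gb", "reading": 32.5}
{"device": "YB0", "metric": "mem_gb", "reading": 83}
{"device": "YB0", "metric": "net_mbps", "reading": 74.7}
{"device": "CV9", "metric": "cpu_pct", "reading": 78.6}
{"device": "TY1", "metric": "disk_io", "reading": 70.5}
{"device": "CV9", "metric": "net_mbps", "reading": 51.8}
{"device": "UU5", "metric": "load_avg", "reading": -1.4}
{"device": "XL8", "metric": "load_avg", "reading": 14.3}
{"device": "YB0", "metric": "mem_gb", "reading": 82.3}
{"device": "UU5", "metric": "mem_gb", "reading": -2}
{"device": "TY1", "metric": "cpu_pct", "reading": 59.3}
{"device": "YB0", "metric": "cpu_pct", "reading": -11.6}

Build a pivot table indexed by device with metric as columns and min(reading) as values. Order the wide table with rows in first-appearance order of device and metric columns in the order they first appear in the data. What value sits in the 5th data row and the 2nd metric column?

-11

With rows in first-appearance order of device, row 5 is device=UU5. metric columns in first-appearance order: mem_gb, disk_io, cpu_pct, load_avg, net_mbps; column 2 is disk_io.
Long rows with device=UU5, metric=disk_io: min(-11, 67.7) = -11.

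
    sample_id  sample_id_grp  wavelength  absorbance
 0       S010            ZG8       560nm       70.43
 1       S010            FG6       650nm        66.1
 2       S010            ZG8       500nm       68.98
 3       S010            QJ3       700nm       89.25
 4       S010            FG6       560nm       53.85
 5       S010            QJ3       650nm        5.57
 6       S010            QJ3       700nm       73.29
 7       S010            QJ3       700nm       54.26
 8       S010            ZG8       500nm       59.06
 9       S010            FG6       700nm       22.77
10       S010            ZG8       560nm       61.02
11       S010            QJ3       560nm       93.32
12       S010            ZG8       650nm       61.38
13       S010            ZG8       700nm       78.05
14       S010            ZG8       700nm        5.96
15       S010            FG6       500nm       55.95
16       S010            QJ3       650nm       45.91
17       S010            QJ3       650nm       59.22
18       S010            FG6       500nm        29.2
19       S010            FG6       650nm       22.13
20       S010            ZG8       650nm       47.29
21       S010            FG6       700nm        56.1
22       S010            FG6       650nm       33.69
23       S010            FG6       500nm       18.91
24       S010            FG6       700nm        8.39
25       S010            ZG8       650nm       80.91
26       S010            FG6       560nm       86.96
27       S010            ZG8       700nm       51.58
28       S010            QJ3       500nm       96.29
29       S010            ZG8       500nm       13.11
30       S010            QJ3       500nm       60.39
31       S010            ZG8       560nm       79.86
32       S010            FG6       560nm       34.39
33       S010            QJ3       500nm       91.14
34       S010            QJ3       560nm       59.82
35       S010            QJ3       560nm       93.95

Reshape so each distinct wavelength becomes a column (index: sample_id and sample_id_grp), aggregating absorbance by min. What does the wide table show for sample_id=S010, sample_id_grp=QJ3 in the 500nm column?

60.39

Rows with sample_id=S010, sample_id_grp=QJ3 and wavelength=500nm: absorbance values are 96.29, 60.39, 91.14.
min(96.29, 60.39, 91.14) = 60.39.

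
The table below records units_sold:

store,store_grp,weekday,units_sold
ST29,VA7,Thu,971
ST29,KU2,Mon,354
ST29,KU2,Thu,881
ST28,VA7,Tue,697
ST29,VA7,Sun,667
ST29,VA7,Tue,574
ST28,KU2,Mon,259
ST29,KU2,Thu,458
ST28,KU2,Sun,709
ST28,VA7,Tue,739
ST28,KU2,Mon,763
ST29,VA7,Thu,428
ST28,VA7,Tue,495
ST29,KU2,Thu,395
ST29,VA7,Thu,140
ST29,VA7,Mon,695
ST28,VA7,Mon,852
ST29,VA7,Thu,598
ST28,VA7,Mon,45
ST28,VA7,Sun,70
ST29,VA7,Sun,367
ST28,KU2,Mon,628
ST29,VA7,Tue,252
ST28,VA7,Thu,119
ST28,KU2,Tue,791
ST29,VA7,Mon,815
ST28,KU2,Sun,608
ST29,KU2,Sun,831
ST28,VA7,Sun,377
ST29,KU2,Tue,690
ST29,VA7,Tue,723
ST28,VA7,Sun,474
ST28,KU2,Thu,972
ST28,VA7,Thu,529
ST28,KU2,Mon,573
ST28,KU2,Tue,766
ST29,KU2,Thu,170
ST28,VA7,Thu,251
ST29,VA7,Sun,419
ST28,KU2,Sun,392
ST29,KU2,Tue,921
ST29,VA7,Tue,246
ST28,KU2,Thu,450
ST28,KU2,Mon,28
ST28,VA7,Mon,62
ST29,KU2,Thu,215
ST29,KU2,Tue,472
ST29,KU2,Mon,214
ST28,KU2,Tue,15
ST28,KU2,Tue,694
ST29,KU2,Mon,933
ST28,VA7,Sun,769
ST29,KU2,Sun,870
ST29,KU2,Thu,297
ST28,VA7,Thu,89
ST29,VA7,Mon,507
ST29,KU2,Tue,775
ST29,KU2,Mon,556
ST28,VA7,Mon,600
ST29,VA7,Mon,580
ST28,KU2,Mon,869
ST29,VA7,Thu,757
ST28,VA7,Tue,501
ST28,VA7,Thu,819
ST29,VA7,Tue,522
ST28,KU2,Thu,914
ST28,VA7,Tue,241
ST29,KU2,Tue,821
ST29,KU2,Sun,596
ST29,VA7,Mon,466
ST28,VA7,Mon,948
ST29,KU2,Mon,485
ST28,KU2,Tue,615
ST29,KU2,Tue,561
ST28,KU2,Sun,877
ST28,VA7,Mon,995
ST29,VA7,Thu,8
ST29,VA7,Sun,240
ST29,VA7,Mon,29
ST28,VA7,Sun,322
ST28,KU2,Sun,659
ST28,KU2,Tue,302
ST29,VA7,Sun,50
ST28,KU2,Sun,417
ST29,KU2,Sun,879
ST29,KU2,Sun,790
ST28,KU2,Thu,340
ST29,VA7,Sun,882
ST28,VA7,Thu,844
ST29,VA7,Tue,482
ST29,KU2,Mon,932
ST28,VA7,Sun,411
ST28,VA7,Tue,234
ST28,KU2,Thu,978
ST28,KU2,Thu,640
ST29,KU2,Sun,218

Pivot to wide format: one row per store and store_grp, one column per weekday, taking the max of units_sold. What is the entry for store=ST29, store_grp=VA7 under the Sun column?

Rows with store=ST29, store_grp=VA7 and weekday=Sun: units_sold values are 667, 367, 419, 240, 50, 882.
max(667, 367, 419, 240, 50, 882) = 882.

882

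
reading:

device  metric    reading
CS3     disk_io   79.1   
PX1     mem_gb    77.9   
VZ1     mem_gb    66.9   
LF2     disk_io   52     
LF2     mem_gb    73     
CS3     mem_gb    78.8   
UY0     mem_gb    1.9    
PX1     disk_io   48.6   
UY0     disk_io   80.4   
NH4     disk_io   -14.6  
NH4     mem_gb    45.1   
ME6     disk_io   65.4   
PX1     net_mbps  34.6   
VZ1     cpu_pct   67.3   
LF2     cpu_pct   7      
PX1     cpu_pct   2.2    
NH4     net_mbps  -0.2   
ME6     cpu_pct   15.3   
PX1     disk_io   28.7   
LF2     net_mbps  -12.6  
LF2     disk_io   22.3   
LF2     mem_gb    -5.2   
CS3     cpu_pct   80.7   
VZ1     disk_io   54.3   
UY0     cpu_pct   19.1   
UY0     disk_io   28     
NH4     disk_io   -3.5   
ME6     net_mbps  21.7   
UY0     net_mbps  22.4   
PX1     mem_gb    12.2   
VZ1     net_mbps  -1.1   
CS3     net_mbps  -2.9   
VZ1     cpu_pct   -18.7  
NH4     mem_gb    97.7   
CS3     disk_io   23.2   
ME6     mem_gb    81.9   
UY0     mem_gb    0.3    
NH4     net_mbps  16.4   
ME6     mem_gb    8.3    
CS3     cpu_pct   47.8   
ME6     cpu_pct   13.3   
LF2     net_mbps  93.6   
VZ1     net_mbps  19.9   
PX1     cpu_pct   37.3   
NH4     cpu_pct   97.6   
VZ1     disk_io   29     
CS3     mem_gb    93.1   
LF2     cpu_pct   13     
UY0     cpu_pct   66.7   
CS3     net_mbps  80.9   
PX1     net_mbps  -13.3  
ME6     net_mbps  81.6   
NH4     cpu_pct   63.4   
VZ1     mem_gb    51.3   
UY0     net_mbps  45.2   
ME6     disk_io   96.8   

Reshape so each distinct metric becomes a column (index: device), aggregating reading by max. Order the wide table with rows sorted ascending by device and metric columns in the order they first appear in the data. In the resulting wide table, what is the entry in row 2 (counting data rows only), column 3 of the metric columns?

With rows sorted ascending by device, row 2 is device=LF2. metric columns in first-appearance order: disk_io, mem_gb, net_mbps, cpu_pct; column 3 is net_mbps.
Long rows with device=LF2, metric=net_mbps: max(-12.6, 93.6) = 93.6.

93.6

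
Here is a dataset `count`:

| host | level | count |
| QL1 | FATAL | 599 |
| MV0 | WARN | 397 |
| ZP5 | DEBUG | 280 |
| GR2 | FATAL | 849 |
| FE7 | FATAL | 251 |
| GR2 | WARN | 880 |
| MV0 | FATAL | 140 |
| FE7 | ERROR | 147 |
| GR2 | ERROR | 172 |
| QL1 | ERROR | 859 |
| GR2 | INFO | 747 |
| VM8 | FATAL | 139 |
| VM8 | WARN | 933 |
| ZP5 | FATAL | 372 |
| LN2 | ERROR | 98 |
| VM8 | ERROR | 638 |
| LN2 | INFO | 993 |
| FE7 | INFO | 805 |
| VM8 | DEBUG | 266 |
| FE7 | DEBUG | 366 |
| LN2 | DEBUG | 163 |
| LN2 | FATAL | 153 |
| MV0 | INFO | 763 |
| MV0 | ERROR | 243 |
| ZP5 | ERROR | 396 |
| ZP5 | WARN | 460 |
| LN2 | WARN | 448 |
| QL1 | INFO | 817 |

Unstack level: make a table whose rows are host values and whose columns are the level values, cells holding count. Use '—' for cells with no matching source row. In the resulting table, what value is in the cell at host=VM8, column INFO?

—

No long-format row has host=VM8 and level=INFO, so the cell is —.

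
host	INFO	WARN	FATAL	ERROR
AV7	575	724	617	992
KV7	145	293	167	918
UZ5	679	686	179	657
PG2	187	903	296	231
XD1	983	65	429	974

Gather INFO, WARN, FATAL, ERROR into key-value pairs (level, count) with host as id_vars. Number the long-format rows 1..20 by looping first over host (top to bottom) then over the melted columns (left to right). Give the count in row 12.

20 rows total (5 × 4). Row 12: index ⌊(12-1)/4⌋ = 2 into host → UZ5; (12-1) mod 4 = 3 into the melted columns → ERROR.
So row 12 is (UZ5, ERROR, 657); count = 657.

657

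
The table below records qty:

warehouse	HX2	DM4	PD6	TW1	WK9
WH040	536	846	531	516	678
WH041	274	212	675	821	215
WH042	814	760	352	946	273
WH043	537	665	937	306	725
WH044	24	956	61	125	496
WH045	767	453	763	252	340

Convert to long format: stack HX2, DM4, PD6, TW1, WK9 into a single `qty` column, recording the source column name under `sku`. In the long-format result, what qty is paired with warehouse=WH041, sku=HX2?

274

Unpivoting turns each (warehouse, wide-column) pair into one long row.
The wide cell at row WH041, column HX2 holds 274, so the long row (WH041, HX2) has qty=274.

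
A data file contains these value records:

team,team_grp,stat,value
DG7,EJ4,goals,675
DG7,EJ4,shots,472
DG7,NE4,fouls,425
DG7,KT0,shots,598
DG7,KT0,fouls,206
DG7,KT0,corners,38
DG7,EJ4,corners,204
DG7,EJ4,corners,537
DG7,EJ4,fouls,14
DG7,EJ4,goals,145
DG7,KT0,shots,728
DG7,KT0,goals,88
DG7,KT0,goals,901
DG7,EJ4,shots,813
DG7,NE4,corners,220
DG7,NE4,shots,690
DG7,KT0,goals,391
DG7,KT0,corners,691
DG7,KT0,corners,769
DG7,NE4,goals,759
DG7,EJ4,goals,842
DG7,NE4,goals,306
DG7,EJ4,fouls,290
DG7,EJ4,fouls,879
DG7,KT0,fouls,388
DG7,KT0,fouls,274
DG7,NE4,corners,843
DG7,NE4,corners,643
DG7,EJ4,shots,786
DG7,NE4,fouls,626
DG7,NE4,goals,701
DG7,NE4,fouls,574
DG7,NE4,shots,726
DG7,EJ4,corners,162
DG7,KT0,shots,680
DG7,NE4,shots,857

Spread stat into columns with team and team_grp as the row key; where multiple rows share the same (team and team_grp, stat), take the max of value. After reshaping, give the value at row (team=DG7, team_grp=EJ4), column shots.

813

Rows with team=DG7, team_grp=EJ4 and stat=shots: value values are 472, 813, 786.
max(472, 813, 786) = 813.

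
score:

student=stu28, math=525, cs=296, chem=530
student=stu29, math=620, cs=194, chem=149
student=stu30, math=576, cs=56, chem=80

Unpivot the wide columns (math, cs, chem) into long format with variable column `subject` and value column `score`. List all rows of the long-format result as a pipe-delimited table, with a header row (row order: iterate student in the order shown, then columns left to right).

| student | subject | score |
| stu28 | math | 525 |
| stu28 | cs | 296 |
| stu28 | chem | 530 |
| stu29 | math | 620 |
| stu29 | cs | 194 |
| stu29 | chem | 149 |
| stu30 | math | 576 |
| stu30 | cs | 56 |
| stu30 | chem | 80 |

Each (student, column) pair becomes one row: 3 × 3 = 9 rows.
For example, (stu28, math) → score=525.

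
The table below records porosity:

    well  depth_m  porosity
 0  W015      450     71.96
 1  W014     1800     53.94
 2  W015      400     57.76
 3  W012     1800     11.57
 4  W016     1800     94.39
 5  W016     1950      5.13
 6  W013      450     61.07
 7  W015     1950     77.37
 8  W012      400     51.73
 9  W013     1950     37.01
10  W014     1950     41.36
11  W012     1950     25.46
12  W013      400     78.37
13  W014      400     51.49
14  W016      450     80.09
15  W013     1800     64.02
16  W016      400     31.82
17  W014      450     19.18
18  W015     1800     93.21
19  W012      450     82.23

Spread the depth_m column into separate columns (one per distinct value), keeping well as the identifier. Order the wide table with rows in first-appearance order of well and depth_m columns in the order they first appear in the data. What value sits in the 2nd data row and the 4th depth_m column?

41.36

With rows in first-appearance order of well, row 2 is well=W014. depth_m columns in first-appearance order: 450, 1800, 400, 1950; column 4 is 1950.
Long rows with well=W014, depth_m=1950: porosity = 41.36.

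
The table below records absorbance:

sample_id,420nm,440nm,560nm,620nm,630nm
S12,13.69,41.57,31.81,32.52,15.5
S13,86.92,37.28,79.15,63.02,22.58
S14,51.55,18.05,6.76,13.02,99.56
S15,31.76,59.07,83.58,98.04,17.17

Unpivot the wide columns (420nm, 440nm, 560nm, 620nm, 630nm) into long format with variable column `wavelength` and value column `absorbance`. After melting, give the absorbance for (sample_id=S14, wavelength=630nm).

99.56

Unpivoting turns each (sample_id, wide-column) pair into one long row.
The wide cell at row S14, column 630nm holds 99.56, so the long row (S14, 630nm) has absorbance=99.56.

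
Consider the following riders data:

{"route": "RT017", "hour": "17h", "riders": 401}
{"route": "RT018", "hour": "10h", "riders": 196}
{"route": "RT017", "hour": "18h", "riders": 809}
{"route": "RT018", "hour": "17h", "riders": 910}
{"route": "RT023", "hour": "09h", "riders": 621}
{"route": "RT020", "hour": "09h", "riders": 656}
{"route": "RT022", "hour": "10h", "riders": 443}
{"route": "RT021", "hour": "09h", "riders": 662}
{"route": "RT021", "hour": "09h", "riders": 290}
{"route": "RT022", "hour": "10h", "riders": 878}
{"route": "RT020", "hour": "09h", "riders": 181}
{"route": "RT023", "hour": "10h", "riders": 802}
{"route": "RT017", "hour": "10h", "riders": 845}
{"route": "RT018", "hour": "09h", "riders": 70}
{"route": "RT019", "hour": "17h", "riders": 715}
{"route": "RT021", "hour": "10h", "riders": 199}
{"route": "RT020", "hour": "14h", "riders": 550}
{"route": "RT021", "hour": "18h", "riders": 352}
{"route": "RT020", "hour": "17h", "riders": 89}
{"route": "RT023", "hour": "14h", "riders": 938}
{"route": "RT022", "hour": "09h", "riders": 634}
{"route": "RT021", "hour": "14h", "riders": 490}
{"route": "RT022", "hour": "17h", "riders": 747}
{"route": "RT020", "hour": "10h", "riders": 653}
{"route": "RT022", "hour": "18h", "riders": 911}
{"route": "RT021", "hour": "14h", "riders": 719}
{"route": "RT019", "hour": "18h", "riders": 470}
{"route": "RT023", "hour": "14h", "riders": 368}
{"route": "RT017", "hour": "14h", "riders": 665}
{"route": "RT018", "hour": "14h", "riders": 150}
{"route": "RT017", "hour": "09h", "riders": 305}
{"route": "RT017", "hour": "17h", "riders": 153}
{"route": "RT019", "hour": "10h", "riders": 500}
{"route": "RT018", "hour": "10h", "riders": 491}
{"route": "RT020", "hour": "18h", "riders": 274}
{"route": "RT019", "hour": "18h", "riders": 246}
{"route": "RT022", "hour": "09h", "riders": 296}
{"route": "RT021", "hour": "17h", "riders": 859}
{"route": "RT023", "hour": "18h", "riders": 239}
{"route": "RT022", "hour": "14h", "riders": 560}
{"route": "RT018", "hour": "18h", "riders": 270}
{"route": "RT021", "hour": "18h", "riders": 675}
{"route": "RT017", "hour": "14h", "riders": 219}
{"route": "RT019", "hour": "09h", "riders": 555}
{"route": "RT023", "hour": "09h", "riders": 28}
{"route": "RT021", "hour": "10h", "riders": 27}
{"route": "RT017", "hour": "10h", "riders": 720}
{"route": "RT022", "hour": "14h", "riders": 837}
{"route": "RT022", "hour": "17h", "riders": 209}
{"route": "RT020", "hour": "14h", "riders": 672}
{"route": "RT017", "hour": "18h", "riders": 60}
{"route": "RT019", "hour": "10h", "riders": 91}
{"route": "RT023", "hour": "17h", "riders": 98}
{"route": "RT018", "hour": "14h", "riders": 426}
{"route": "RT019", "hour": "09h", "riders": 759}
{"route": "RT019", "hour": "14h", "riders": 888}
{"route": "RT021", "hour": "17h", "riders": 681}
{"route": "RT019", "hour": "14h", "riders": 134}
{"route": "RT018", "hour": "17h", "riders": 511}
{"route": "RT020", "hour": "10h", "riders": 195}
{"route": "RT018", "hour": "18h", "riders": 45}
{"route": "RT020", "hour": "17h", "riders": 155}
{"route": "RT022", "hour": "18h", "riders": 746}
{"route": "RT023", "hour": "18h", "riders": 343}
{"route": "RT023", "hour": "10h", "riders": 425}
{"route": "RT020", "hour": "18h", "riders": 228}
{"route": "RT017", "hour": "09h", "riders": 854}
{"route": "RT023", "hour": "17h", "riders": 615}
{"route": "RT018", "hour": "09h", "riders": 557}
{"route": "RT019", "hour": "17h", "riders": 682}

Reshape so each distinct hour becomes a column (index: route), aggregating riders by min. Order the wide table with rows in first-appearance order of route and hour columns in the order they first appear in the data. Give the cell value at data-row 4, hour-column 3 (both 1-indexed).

With rows in first-appearance order of route, row 4 is route=RT020. hour columns in first-appearance order: 17h, 10h, 18h, 09h, 14h; column 3 is 18h.
Long rows with route=RT020, hour=18h: min(274, 228) = 228.

228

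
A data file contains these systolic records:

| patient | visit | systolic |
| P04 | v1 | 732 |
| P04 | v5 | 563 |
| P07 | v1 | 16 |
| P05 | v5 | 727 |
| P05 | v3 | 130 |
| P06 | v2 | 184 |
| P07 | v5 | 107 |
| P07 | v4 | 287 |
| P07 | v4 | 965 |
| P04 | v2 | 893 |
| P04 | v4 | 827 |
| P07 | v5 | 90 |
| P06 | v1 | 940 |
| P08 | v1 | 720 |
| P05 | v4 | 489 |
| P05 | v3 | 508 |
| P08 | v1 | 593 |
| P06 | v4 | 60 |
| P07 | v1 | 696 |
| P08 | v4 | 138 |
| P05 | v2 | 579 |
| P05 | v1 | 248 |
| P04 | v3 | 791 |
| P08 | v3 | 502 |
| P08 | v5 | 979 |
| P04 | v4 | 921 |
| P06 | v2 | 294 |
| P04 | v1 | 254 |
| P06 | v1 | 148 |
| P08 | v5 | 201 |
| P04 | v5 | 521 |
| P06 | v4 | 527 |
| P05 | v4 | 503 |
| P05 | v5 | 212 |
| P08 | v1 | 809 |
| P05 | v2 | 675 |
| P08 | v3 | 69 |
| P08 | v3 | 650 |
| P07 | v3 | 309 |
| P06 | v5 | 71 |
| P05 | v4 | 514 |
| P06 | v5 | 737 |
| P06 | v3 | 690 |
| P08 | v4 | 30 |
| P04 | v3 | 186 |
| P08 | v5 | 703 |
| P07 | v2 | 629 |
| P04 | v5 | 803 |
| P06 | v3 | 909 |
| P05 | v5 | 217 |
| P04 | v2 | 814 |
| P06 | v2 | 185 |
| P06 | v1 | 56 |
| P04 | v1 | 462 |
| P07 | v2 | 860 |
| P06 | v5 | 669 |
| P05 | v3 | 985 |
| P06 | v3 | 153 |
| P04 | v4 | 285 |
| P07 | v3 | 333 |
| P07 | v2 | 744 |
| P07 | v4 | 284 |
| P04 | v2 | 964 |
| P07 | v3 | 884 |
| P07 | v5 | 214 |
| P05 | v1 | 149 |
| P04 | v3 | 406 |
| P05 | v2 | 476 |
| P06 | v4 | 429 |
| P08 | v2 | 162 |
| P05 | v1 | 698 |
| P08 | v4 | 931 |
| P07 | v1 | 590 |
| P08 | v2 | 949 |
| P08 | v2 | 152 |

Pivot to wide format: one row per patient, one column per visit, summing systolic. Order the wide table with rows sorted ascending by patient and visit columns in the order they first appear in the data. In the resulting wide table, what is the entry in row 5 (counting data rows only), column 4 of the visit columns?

With rows sorted ascending by patient, row 5 is patient=P08. visit columns in first-appearance order: v1, v5, v3, v2, v4; column 4 is v2.
Long rows with patient=P08, visit=v2: 162 + 949 + 152 = 1263.

1263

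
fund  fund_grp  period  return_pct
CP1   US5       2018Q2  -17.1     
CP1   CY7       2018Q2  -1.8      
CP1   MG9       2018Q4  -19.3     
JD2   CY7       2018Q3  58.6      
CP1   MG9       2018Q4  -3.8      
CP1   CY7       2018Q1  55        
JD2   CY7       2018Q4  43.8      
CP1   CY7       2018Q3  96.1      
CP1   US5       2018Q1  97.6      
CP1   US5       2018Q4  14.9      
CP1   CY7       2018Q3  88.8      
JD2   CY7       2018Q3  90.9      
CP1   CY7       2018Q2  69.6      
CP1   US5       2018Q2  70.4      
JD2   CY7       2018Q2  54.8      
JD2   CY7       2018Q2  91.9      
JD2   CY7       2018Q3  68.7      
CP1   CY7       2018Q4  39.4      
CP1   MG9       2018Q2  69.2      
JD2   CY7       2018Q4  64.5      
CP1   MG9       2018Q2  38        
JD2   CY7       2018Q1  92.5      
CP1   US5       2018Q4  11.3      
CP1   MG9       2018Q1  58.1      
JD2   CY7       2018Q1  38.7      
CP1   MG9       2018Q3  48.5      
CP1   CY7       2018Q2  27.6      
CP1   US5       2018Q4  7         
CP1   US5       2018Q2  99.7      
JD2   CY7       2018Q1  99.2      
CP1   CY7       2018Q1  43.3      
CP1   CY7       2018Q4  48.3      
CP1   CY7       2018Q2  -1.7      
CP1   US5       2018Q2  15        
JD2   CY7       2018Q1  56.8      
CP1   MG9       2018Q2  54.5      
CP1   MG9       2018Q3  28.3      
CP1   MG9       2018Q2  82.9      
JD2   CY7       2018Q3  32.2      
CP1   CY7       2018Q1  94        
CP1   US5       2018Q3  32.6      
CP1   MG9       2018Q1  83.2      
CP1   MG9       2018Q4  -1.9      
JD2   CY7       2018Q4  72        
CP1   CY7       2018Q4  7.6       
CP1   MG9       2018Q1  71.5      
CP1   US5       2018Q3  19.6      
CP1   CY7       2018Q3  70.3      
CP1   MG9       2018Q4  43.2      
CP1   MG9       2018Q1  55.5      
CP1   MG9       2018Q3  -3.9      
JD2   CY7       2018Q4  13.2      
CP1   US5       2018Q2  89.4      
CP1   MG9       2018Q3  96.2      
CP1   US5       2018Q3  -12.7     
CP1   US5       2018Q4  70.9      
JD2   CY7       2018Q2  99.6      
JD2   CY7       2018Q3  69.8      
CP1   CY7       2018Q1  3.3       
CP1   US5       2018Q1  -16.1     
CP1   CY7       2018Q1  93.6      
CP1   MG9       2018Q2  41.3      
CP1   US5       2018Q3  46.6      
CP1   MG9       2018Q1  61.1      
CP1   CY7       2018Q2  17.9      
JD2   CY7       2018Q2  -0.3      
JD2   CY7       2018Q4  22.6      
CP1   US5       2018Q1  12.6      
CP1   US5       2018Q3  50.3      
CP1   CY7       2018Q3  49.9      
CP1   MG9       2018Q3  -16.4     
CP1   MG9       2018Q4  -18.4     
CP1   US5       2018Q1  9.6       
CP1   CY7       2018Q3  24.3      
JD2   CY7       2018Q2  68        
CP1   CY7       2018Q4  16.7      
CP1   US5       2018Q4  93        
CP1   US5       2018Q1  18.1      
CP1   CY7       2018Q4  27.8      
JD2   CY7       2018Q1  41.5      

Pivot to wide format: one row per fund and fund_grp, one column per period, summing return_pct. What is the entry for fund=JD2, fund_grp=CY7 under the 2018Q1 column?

Rows with fund=JD2, fund_grp=CY7 and period=2018Q1: return_pct values are 92.5, 38.7, 99.2, 56.8, 41.5.
92.5 + 38.7 + 99.2 + 56.8 + 41.5 = 328.7.

328.7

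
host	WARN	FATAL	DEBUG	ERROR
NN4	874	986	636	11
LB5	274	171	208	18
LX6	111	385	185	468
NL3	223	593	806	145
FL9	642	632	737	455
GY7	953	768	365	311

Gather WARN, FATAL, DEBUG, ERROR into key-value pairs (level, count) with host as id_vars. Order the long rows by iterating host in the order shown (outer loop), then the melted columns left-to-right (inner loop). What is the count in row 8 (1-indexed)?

18

24 rows total (6 × 4). Row 8: index ⌊(8-1)/4⌋ = 1 into host → LB5; (8-1) mod 4 = 3 into the melted columns → ERROR.
So row 8 is (LB5, ERROR, 18); count = 18.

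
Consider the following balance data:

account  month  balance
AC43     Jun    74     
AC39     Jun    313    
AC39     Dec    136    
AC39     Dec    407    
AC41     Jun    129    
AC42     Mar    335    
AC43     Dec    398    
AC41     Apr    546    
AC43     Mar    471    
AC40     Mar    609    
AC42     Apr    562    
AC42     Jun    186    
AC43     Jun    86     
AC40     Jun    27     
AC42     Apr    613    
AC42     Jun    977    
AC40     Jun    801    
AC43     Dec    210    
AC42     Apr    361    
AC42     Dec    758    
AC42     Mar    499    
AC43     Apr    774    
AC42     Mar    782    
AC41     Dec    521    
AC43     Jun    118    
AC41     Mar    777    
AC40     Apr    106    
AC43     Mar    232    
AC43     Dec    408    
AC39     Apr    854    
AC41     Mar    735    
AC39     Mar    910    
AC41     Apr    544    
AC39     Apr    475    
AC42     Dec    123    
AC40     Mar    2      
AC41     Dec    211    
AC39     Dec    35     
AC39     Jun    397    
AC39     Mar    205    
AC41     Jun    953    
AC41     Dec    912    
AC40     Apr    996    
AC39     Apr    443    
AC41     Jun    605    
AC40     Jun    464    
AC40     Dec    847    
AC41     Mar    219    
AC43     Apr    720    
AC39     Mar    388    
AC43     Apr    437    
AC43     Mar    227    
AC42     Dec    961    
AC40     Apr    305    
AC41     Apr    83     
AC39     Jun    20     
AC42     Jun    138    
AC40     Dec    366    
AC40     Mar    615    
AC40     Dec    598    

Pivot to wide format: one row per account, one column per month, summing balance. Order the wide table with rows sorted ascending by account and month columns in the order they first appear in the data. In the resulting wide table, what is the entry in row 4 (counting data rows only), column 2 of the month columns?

With rows sorted ascending by account, row 4 is account=AC42. month columns in first-appearance order: Jun, Dec, Mar, Apr; column 2 is Dec.
Long rows with account=AC42, month=Dec: 758 + 123 + 961 = 1842.

1842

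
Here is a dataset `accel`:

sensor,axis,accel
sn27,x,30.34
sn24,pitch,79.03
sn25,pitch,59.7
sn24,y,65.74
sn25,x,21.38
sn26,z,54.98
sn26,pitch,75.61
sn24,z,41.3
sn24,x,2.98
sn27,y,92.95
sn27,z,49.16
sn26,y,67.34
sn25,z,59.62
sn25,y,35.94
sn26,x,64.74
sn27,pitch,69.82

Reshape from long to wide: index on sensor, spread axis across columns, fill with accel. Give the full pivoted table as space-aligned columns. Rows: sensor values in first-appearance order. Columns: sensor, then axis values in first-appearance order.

sensor  x      pitch  y      z    
sn27    30.34  69.82  92.95  49.16
sn24    2.98   79.03  65.74  41.3 
sn25    21.38  59.7   35.94  59.62
sn26    64.74  75.61  67.34  54.98

Columns: sensor plus the 4 distinct axis values (x, pitch, y, z).
For example, row sn27 column x takes accel=30.34 from the long row (sn27, x).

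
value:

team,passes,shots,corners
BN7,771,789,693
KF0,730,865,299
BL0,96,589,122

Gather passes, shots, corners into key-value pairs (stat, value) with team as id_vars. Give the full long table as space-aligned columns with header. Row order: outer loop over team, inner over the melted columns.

team  stat     value
BN7   passes   771  
BN7   shots    789  
BN7   corners  693  
KF0   passes   730  
KF0   shots    865  
KF0   corners  299  
BL0   passes   96   
BL0   shots    589  
BL0   corners  122  

Each (team, column) pair becomes one row: 3 × 3 = 9 rows.
For example, (BN7, passes) → value=771.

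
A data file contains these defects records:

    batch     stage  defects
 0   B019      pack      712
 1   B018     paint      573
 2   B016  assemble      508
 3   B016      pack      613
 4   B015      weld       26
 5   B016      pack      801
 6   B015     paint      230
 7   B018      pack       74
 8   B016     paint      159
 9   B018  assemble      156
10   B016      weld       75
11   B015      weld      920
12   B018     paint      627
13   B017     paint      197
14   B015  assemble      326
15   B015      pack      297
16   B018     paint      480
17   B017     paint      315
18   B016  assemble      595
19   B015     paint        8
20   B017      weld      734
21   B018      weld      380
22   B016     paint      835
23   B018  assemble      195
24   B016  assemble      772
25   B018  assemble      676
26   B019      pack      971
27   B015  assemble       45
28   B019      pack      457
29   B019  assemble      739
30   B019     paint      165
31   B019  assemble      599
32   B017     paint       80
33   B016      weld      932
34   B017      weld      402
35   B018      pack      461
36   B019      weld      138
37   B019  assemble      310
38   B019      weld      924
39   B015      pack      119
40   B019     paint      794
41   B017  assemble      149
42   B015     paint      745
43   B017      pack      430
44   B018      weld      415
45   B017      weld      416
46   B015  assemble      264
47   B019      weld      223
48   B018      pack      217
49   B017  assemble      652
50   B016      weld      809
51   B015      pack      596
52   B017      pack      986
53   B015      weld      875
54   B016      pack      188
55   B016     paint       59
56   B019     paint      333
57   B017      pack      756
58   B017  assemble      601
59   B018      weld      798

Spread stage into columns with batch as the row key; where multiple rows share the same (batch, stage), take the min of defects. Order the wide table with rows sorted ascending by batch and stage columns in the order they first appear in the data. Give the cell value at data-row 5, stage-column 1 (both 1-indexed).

457

With rows sorted ascending by batch, row 5 is batch=B019. stage columns in first-appearance order: pack, paint, assemble, weld; column 1 is pack.
Long rows with batch=B019, stage=pack: min(712, 971, 457) = 457.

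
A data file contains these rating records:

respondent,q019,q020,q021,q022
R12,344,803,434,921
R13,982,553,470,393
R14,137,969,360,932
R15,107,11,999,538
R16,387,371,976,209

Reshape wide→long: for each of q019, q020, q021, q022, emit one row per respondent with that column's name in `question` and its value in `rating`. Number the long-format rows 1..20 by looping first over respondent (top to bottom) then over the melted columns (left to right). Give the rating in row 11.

360

20 rows total (5 × 4). Row 11: index ⌊(11-1)/4⌋ = 2 into respondent → R14; (11-1) mod 4 = 2 into the melted columns → q021.
So row 11 is (R14, q021, 360); rating = 360.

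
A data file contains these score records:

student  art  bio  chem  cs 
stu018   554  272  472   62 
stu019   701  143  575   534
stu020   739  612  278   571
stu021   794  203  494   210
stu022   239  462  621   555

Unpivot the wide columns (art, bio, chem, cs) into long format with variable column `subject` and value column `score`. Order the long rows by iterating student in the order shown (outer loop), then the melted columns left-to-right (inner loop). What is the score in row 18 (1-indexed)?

462

20 rows total (5 × 4). Row 18: index ⌊(18-1)/4⌋ = 4 into student → stu022; (18-1) mod 4 = 1 into the melted columns → bio.
So row 18 is (stu022, bio, 462); score = 462.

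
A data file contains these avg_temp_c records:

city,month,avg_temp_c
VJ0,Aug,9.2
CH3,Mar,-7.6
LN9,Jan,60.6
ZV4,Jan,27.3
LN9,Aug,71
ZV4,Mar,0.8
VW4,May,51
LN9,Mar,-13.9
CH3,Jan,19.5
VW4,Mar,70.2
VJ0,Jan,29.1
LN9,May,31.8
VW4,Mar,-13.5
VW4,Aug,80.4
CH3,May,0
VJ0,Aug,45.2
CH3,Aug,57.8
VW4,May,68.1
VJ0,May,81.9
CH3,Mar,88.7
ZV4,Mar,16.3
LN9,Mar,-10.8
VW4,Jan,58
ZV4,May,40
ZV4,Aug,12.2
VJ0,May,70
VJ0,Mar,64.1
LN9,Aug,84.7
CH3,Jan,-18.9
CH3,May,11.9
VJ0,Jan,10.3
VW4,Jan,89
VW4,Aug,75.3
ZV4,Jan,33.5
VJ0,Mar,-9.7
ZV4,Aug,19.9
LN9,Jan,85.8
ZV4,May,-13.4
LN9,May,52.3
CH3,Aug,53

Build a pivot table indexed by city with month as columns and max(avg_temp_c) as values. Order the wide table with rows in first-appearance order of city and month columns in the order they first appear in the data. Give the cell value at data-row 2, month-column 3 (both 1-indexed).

19.5

With rows in first-appearance order of city, row 2 is city=CH3. month columns in first-appearance order: Aug, Mar, Jan, May; column 3 is Jan.
Long rows with city=CH3, month=Jan: max(19.5, -18.9) = 19.5.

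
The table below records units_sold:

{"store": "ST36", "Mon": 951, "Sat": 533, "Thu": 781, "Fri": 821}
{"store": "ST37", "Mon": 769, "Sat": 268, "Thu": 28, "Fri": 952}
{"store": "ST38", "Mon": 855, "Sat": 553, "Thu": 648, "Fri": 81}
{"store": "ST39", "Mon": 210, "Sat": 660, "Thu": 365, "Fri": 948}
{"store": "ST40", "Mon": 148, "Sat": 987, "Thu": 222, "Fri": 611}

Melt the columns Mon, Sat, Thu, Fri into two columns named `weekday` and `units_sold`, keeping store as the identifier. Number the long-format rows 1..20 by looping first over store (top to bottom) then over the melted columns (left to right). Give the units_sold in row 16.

20 rows total (5 × 4). Row 16: index ⌊(16-1)/4⌋ = 3 into store → ST39; (16-1) mod 4 = 3 into the melted columns → Fri.
So row 16 is (ST39, Fri, 948); units_sold = 948.

948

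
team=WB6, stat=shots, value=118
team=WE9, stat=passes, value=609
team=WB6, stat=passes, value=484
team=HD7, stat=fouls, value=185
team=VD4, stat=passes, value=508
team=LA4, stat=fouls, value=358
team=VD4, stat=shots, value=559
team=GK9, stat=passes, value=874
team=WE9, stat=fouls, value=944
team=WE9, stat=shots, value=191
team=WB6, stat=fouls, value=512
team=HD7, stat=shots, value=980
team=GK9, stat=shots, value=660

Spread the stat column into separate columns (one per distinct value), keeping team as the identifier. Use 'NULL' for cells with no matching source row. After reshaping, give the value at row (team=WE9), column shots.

191

The long row with team=WE9, stat=shots has value=191.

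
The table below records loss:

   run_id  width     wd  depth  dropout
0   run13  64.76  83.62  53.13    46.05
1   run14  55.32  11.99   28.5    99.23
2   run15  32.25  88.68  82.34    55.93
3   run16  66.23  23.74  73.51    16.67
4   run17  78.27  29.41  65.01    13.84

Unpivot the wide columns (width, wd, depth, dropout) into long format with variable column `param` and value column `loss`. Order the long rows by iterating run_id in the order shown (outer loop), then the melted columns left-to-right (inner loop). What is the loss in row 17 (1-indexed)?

20 rows total (5 × 4). Row 17: index ⌊(17-1)/4⌋ = 4 into run_id → run17; (17-1) mod 4 = 0 into the melted columns → width.
So row 17 is (run17, width, 78.27); loss = 78.27.

78.27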